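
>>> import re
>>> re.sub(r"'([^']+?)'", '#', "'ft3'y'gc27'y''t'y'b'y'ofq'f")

"#y#y'#y#y#f"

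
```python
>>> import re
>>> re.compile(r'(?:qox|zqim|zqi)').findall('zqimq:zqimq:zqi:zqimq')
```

The regex engine tests alternatives in the order written; an earlier branch that matches wins even if a later one would match more.
Matches: at [0:4] → 'zqim'; at [6:10] → 'zqim'; at [12:15] → 'zqi'; at [16:20] → 'zqim'.
No capturing groups, so `findall` returns the 4 full match strings.

['zqim', 'zqim', 'zqi', 'zqim']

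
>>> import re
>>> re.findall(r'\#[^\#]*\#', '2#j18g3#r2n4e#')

Scanning left to right: at [1:8] → '#j18g3#'.
No capturing groups, so `findall` returns the 1 full match string.

['#j18g3#']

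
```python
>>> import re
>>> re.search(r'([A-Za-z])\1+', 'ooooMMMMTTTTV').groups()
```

The match spans [0:4] → 'oooo'.
Captured: group 1 = 'o'.

('o',)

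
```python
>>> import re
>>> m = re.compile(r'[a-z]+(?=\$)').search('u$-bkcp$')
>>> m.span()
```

Because the assertion is zero-width, the text it checks is not consumed and won't appear in the result.
`re.search` tries every starting position until one works.
The match spans [0:1] → 'u'.

(0, 1)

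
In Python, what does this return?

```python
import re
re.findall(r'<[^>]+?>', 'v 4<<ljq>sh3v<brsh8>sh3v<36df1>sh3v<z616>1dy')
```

['<<ljq>', '<brsh8>', '<36df1>', '<z616>']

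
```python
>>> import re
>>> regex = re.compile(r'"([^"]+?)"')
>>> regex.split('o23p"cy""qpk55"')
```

Because the pattern has a capturing group, `split` also inserts each captured text between the pieces.

['o23p', 'cy', '', 'qpk55', '']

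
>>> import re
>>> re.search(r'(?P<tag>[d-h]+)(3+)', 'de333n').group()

'de333'

This matches one or more of a character in [d-h] (captured as 'tag'); then one or more of a literal '3' (captured).
The match spans [0:5] → 'de333'.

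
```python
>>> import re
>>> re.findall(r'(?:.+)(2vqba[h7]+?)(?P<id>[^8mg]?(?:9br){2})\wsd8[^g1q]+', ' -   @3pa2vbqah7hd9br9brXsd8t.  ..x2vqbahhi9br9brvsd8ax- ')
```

The pattern matches one or more of any character (non-capturing group); then the literal '2vq', then the literal 'ba', then one or more of one of [h7] (lazy) (captured); then optionally any character except [8mg], then the literal '9br' repeated 2 times (captured as 'id'); then a word character; then the literal 'sd8', then one or more of any character except [g1q].
Multiple groups make `findall` return tuples — one 2-tuple for the one match.

[('2vqbahh', 'i9br9br')]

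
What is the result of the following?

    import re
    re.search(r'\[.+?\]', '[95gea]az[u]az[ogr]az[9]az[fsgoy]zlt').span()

(0, 7)

Lazy quantifiers expand one character at a time until the remainder of the pattern can match.
Unlike `match`, `search` isn't anchored — it looks for the pattern anywhere in the string.
The match spans [0:7] → '[95gea]'.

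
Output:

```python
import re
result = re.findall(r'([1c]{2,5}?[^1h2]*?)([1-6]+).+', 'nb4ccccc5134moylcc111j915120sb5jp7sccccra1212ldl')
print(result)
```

[('ccccc', '5134')]

The pattern matches 2 to 5 of one of [1c] (lazy), then zero or more of any character except [1h2] (lazy) (captured); then one or more of a character in [1-6] (captured); then one or more of any character.
Matches: at [3:48] match 'ccccc5134moylcc111j915120sb5jp7sccccra1212ldl', groups = ('ccccc', '5134').
`findall` packs the 2 group values into a tuple for every match.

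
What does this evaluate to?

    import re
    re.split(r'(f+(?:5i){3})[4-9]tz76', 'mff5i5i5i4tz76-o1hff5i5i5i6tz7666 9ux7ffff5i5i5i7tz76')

['m', 'ff5i5i5i', '-o1h', 'ff5i5i5i', '66 9ux7', 'ffff5i5i5i', '']

Pattern: one or more of the literal 'f', then the literal '5i' repeated 3 times (captured); then a character in [4-9], then the literal 'tz', then the literal '76'.
Matches to split on: at [1:14] → 'ff5i5i5i4tz76'; at [18:31] → 'ff5i5i5i6tz76'; at [38:53] → 'ffff5i5i5i7tz76'.
With a capturing group present, the delimiter's captured portion is kept in the result list.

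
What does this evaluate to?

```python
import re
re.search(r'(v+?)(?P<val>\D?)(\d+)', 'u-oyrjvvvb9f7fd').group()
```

Pattern: one or more of a literal 'v' (lazy) (captured); then optionally a non-digit (captured as 'val'); then one or more of a digit (captured).
`re.search` tries every starting position until one works.
The match spans [6:11] → 'vvvb9'.
Captured: group 1 = 'vvv', group 2 = 'b', group 3 = '9'.

'vvvb9'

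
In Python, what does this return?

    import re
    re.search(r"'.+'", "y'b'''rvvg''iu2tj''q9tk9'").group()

`re.search` tries every starting position until one works.
The match spans [1:25] → "'b'''rvvg''iu2tj''q9tk9'".

"'b'''rvvg''iu2tj''q9tk9'"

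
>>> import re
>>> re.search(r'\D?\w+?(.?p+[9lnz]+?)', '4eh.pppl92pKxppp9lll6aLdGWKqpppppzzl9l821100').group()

This matches optionally a non-digit, then one or more of a word character (lazy); then optionally any character, then one or more of a literal 'p', then one or more of one of [9lnz] (lazy) (captured).
Unlike `match`, `search` isn't anchored — it looks for the pattern anywhere in the string.
The match spans [0:8] → '4eh.pppl'.
Captured: group 1 = '.pppl'.

'4eh.pppl'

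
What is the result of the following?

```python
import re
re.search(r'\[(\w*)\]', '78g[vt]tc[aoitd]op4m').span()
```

(3, 7)

The match spans [3:7] → '[vt]'.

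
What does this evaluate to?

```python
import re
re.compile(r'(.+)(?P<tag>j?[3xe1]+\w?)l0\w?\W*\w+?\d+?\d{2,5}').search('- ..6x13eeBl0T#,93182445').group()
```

'- ..6x13eeBl0T#,9318244'

The pattern matches one or more of any character (captured); then optionally the literal 'j', then one or more of one of [3xe1], then optionally a word character (captured as 'tag'); then the literal 'l0', then optionally a word character, then zero or more of a non-word character; then one or more of a word character (lazy); then one or more of a digit (lazy), then 2 to 5 of a digit.
A `+?`/`*?`/`{m,n}?` starts at its minimum and grows only as far as needed for what follows to match.
`search` walks the string left to right and returns the first match it finds.
The match spans [0:23] → '- ..6x13eeBl0T#,9318244'.
Captured: group 1 = '- ..6x13e', group 2 = 'eB'.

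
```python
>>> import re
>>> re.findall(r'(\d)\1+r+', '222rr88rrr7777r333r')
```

['2', '8', '7', '3']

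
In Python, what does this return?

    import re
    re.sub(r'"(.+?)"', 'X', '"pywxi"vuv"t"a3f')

'XvuvXa3f'

Every occurrence is swapped for 'X'.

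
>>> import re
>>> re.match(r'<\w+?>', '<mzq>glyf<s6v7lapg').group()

'<mzq>'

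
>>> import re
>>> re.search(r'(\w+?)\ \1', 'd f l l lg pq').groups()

After group 1 captures some text, `\1` only succeeds where that same text appears again.
Unlike `match`, `search` isn't anchored — it looks for the pattern anywhere in the string.
The match spans [4:7] → 'l l'.
Captured: group 1 = 'l'.

('l',)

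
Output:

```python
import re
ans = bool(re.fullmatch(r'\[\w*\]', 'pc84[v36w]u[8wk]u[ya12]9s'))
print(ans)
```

False

For `fullmatch`, every character of the input must be accounted for by the pattern.
Here there's no way to consume every character, so the call returns None, and `bool(None)` is False.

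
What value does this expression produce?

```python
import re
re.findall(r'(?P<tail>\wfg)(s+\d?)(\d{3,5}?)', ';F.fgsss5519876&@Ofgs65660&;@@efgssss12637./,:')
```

The `?` after the quantifier makes it lazy — it takes as little as possible before letting the rest of the pattern try.
3 groups means each result is a tuple of 3 captured strings — 2 here.

[('Ofg', 's6', '566'), ('efg', 'ssss1', '263')]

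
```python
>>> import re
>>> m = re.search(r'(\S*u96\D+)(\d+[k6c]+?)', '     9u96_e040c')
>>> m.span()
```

(5, 15)

The pattern matches zero or more of a non-whitespace character, then the literal 'u96', then one or more of a non-digit (captured); then one or more of a digit, then one or more of one of [k6c] (lazy) (captured).
`search` walks the string left to right and returns the first match it finds.
The match spans [5:15] → '9u96_e040c'.
Captured: group 1 = '9u96_e', group 2 = '040c'.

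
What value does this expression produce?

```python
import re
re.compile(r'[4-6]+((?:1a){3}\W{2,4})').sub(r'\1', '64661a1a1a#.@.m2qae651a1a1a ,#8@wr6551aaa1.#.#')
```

'1a1a1a#.@.m2qae1a1a1a ,#8@wr6551aaa1.#.#'

The pattern matches one or more of a character in [4-6]; then the literal '1a' repeated 3 times, then 2 to 4 of a non-word character (captured).
Matches: at [0:14] → '64661a1a1a#.@.'; at [19:30] → '651a1a1a ,#'.
`\1` in the replacement pulls in group 1's text for each match.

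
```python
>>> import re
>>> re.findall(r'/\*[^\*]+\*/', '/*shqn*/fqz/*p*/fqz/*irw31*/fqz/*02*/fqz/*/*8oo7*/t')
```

['/*shqn*/', '/*p*/', '/*irw31*/', '/*02*/', '/*8oo7*/']

Matches: at [0:8] → '/*shqn*/'; at [11:16] → '/*p*/'; at [19:28] → '/*irw31*/'; at [31:37] → '/*02*/'; at [42:50] → '/*8oo7*/'.
With no groups in the pattern, `findall` gives back each whole match — 5 here.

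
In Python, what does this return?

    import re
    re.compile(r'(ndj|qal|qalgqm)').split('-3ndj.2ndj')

Matches to split on: at [2:5] → 'ndj'; at [7:10] → 'ndj'.
The group in the pattern means `split` returns the separators' captures alongside the pieces.

['-3', 'ndj', '.2', 'ndj', '']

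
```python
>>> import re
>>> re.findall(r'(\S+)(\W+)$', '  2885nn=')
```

[('2885nn', '=')]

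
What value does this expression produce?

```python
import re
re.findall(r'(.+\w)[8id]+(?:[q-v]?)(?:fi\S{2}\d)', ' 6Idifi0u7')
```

[' 6Id']

`findall` collects group 1 from the one match (1 total).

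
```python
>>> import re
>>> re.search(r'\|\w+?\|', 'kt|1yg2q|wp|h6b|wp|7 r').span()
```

(2, 9)

`re.search` tries every starting position until one works.
The match spans [2:9] → '|1yg2q|'.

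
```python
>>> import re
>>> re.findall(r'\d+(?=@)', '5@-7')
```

The positive lookaround only admits positions where the adjacent text matches; those characters stay outside the span.
No capturing groups, so `findall` returns the 1 full match string.

['5']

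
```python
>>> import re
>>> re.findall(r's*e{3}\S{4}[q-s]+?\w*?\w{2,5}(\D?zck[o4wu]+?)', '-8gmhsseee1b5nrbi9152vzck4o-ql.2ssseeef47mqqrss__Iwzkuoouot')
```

The `?` after the quantifier makes it lazy — it takes as little as possible before letting the rest of the pattern try.
With a single group, `findall` returns only what that group captured — 1 item.

['vzck4']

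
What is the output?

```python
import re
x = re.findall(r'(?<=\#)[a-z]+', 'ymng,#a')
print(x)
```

Lookahead/lookbehind check context without consuming it, so the matched span excludes the asserted characters.
Matches: at [6:7] → 'a'.
No capturing groups, so `findall` returns the 1 full match string.

['a']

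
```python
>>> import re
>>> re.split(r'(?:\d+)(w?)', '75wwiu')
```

['', 'w', 'wiu']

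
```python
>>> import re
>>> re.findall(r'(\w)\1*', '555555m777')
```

`\1` has to match the exact text group 1 already captured.
One capturing group, so `findall` returns just the captured substring from each match — 3 in all.

['5', 'm', '7']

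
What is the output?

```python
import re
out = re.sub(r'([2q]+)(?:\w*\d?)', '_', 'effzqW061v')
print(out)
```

effz_

The pattern matches one or more of one of [2q] (captured); then zero or more of a word character, then optionally a digit (non-capturing group).
Matches: at [4:10] → 'qW061v'.
Each match is replaced by '_'.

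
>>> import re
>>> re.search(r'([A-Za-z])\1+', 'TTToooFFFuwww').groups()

`\1` is not a pattern — it's the concrete string captured by group 1, re-applied verbatim.
`re.search` tries every starting position until one works.
The match spans [0:3] → 'TTT'.
Captured: group 1 = 'T'.

('T',)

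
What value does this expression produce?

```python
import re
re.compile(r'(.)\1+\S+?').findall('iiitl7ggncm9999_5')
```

['i', 'g', '9']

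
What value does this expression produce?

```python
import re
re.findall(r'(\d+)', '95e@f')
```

The pattern matches one or more of a digit (captured).
Walking the string: at [0:2] match '95', group 1 = '95'.
With a single group, `findall` returns only what that group captured — 1 item.

['95']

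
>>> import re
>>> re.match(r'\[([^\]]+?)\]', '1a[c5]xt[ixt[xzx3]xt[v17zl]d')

None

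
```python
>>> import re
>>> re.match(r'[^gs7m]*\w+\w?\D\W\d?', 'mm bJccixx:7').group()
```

The pattern matches zero or more of any character except [gs7m], then one or more of a word character, then optionally a word character; then a non-digit, then a non-word character, then optionally a digit.
With `match`, the pattern is implicitly anchored at the beginning.
The match spans [0:3] → 'mm '.

'mm '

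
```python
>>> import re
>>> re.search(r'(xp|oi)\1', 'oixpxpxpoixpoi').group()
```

'xpxp'

`\1` is not a pattern — it's the concrete string captured by group 1, re-applied verbatim.
The match spans [2:6] → 'xpxp'.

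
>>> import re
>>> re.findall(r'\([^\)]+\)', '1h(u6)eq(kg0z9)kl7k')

['(u6)', '(kg0z9)']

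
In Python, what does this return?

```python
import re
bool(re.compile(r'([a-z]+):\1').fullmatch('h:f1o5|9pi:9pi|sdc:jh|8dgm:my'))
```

After group 1 captures some text, `\1` only succeeds where that same text appears again.
`fullmatch` succeeds only if the pattern covers the string from start to end.
Here the string isn't matched end-to-end, so the call returns None, and `bool(None)` is False.

False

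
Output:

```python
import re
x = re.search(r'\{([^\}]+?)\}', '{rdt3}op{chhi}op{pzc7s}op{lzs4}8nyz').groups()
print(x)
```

The match spans [0:6] → '{rdt3}'.
Captured: group 1 = 'rdt3'.

('rdt3',)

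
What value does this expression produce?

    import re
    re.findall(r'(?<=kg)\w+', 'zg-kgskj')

['skj']

Lookahead/lookbehind check context without consuming it, so the matched span excludes the asserted characters.
Scanning left to right: at [5:8] → 'skj'.
With no groups in the pattern, `findall` gives back each whole match — 1 here.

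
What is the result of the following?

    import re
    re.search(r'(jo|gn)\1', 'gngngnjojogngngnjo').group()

'gngn'

After group 1 captures some text, `\1` only succeeds where that same text appears again.
Unlike `match`, `search` isn't anchored — it looks for the pattern anywhere in the string.
The match spans [0:4] → 'gngn'.
Captured: group 1 = 'gn'.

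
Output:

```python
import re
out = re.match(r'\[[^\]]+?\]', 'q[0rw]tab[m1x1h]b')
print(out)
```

None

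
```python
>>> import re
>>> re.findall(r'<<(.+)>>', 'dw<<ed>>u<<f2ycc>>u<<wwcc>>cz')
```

['ed>>u<<f2ycc>>u<<wwcc']

Matches: at [2:27] match '<<ed>>u<<f2ycc>>u<<wwcc>>', group 1 = 'ed>>u<<f2ycc>>u<<wwcc'.
Because there's exactly one group, `findall` drops the full match and keeps group 1 from the one hit.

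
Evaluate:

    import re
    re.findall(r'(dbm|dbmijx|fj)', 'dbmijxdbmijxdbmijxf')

Branches in `(...|...)` are attempted left-to-right; the first branch that allows the whole pattern to succeed is taken.
Because there's exactly one group, `findall` drops the full match and keeps group 1 from each hit.

['dbm', 'dbm', 'dbm']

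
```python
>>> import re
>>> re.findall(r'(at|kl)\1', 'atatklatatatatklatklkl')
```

After group 1 captures some text, `\1` only succeeds where that same text appears again.
Scanning left to right: at [0:4] match 'atat', group 1 = 'at'; at [6:10] match 'atat', group 1 = 'at'; at [10:14] match 'atat', group 1 = 'at'; at [18:22] match 'klkl', group 1 = 'kl'.
One capturing group, so `findall` returns just the captured substring from each match — 4 in all.

['at', 'at', 'at', 'kl']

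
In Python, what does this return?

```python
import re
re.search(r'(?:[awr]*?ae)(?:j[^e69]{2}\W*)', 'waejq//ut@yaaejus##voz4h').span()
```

(0, 7)

The pattern matches zero or more of one of [awr] (lazy), then the literal 'ae' (non-capturing group); then a literal 'j', then exactly 2 of any character except [e69], then zero or more of a non-word character (non-capturing group).
`re.search` scans for the first position where the pattern succeeds.
The match spans [0:7] → 'waejq//'.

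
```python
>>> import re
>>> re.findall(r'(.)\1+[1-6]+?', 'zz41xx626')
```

`\1` is not a pattern — it's the concrete string captured by group 1, re-applied verbatim.
Scanning left to right: at [0:3] match 'zz4', group 1 = 'z'; at [4:7] match 'xx6', group 1 = 'x'.
With a single group, `findall` returns only what that group captured — 2 items.

['z', 'x']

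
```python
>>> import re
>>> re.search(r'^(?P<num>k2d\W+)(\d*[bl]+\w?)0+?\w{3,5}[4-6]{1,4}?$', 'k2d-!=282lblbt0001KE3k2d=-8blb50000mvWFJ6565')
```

The pattern matches anchored at the start of the string; then the literal 'k2d', then one or more of a non-word character (captured as 'num'); then zero or more of a digit, then one or more of one of [bl], then optionally a word character (captured); then one or more of the literal '0' (lazy), then 3 to 5 of a word character, then 1 to 4 of a character in [4-6] (lazy); then anchored at the end.
`search` walks the string left to right and returns the first match it finds.
Here nothing in the string fits, so the call returns None.

None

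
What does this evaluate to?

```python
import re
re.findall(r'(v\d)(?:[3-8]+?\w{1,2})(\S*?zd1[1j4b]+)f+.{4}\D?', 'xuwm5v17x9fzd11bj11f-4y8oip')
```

[('v1', 'fzd11bj11')]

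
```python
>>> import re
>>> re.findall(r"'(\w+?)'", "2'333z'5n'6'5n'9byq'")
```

Matches: at [1:7] match "'333z'", group 1 = '333z'; at [9:12] match "'6'", group 1 = '6'; at [14:20] match "'9byq'", group 1 = '9byq'.
Because there's exactly one group, `findall` drops the full match and keeps group 1 from each hit.

['333z', '6', '9byq']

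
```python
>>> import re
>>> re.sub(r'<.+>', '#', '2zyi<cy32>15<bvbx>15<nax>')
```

'2zyi#'

Matches: at [4:25] → '<cy32>15<bvbx>15<nax>'.
`sub` substitutes '#' at each match site.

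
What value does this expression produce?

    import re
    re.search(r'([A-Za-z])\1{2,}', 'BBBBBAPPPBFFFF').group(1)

'B'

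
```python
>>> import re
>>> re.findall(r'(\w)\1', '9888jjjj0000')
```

['8', 'j', 'j', '0', '0']

After group 1 captures some text, `\1` only succeeds where that same text appears again.
`findall` collects group 1 from each match (5 total).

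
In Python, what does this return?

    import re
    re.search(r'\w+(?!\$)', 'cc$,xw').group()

'c'

The negative lookahead/lookbehind blocks any match where the forbidden context is present.
The match spans [0:1] → 'c'.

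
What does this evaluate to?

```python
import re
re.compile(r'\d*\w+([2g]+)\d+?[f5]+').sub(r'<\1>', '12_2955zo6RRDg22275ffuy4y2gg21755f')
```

'<2>'

Each match is replaced using the text its own group 1 captured.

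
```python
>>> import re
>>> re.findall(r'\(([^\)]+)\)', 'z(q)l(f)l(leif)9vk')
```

['q', 'f', 'leif']

Because there's exactly one group, `findall` drops the full match and keeps group 1 from each hit.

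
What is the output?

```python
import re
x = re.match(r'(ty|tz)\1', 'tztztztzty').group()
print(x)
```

`\1` is not a pattern — it's the concrete string captured by group 1, re-applied verbatim.
`re.match` only tries the pattern at the start of the string.
The match spans [0:4] → 'tztz'.
Captured: group 1 = 'tz'.

tztz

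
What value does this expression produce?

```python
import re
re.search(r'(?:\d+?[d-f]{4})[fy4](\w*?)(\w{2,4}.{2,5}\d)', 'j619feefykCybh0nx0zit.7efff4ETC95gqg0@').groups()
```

('', 'kCybh0nx0')

The pattern matches one or more of a digit (lazy), then exactly 4 of a character in [d-f] (non-capturing group); then one of [fy4]; then zero or more of a word character (lazy) (captured); then 2 to 4 of a word character, then 2 to 5 of any character, then a digit (captured).
The `?` after the quantifier makes it lazy — it takes as little as possible before letting the rest of the pattern try.
`re.search` scans for the first position where the pattern succeeds.
The match spans [1:18] → '619feefykCybh0nx0'.
Captured: group 1 = '', group 2 = 'kCybh0nx0'.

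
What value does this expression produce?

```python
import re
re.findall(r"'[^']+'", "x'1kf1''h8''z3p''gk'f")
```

Scanning left to right: at [1:7] → "'1kf1'"; at [7:11] → "'h8'"; at [11:16] → "'z3p'"; at [16:20] → "'gk'".
No capturing groups, so `findall` returns the 4 full match strings.

["'1kf1'", "'h8'", "'z3p'", "'gk'"]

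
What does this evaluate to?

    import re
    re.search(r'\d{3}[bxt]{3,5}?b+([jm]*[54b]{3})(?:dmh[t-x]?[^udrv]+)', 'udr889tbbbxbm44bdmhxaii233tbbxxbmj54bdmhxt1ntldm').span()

Pattern: exactly 3 of a digit, then 3 to 5 of one of [bxt] (lazy), then one or more of a literal 'b'; then zero or more of one of [jm], then exactly 3 of one of [54b] (captured); then the literal 'dmh', then optionally a character in [t-x], then one or more of any character except [udrv] (non-capturing group).
The match spans [3:37] → '889tbbbxbm44bdmhxaii233tbbxxbmj54b'.

(3, 37)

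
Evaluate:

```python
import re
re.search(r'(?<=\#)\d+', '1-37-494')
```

The positive lookaround only admits positions where the adjacent text matches; those characters stay outside the span.
Here nothing in the string fits, so the call returns None.

None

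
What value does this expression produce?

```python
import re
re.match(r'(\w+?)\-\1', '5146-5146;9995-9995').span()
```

With `match`, the pattern is implicitly anchored at the beginning.
The match spans [0:9] → '5146-5146'.

(0, 9)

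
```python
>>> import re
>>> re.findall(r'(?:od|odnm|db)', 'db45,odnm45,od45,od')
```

`|` is ordered: at each position the engine commits to the first alternative that works.
With no groups in the pattern, `findall` gives back each whole match — 4 here.

['db', 'od', 'od', 'od']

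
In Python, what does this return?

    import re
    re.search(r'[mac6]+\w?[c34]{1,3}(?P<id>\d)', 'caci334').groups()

The match spans [0:7] → 'caci334'.
Captured: group 1 = '4'.

('4',)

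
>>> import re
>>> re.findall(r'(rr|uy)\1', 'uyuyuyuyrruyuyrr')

['uy', 'uy', 'uy']

`\1` has to match the exact text group 1 already captured.
Scanning left to right: at [0:4] match 'uyuy', group 1 = 'uy'; at [4:8] match 'uyuy', group 1 = 'uy'; at [10:14] match 'uyuy', group 1 = 'uy'.
`findall` collects group 1 from each match (3 total).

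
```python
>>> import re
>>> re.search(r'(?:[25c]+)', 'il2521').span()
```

(2, 5)

This matches one or more of one of [25c] (non-capturing group).
`re.search` tries every starting position until one works.
The match spans [2:5] → '252'.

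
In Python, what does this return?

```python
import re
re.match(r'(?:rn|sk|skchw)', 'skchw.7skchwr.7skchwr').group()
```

Alternation isn't longest-match — the leftmost alternative that fits at this position is chosen.
With `match`, the pattern is implicitly anchored at the beginning.
The match spans [0:2] → 'sk'.

'sk'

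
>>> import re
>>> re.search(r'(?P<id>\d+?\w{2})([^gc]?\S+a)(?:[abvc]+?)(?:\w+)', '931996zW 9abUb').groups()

Pattern: one or more of a digit (lazy), then exactly 2 of a word character (captured as 'id'); then optionally any character except [gc], then one or more of a non-whitespace character, then a literal 'a' (captured); then one or more of one of [abvc] (lazy) (non-capturing group); then one or more of a word character (non-capturing group).
Unlike `match`, `search` isn't anchored — it looks for the pattern anywhere in the string.
The match spans [0:14] → '931996zW 9abUb'.
Captured: group 1 = '931996zW', group 2 = ' 9a'.

('931996zW', ' 9a')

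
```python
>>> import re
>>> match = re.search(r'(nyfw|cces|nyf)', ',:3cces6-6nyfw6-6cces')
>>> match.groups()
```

('cces',)

`search` walks the string left to right and returns the first match it finds.
The match spans [3:7] → 'cces'.
Captured: group 1 = 'cces'.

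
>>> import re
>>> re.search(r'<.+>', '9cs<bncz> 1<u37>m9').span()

(3, 16)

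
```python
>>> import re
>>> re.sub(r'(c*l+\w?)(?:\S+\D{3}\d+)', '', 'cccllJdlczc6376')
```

The pattern matches zero or more of the literal 'c', then one or more of the literal 'l', then optionally a word character (captured); then one or more of a non-whitespace character, then exactly 3 of a non-digit, then one or more of a digit (non-capturing group).
Matches: at [0:15] → 'cccllJdlczc6376'.
Each match is replaced by ''.

''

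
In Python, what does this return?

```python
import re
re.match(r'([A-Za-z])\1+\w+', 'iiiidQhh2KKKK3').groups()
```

('i',)

`\1` has to match the exact text group 1 already captured.
`re.match` only tries the pattern at the start of the string.
The match spans [0:14] → 'iiiidQhh2KKKK3'.
Captured: group 1 = 'i'.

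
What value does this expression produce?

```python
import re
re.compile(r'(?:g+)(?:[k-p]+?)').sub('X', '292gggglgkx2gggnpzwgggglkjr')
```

'292XXx2XpzwXkjr'

A non-greedy quantifier consumes as few characters as it can — just enough that the remainder of the pattern still matches from where it stops; whatever follows it matches normally.
`sub` substitutes 'X' at each match site.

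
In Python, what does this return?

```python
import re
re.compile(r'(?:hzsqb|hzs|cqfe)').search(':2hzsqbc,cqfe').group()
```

'hzsqb'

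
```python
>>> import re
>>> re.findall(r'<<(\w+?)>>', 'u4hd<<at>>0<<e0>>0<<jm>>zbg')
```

Walking the string: at [4:10] match '<<at>>', group 1 = 'at'; at [11:17] match '<<e0>>', group 1 = 'e0'; at [18:24] match '<<jm>>', group 1 = 'jm'.
With a single group, `findall` returns only what that group captured — 3 items.

['at', 'e0', 'jm']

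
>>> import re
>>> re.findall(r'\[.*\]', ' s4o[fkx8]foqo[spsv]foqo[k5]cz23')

Matches: at [4:28] → '[fkx8]foqo[spsv]foqo[k5]'.
No capturing groups, so `findall` returns the 1 full match string.

['[fkx8]foqo[spsv]foqo[k5]']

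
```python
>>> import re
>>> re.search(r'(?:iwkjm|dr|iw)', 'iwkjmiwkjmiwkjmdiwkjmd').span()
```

(0, 5)

Branches in `(...|...)` are attempted left-to-right; the first branch that allows the whole pattern to succeed is taken.
`search` walks the string left to right and returns the first match it finds.
The match spans [0:5] → 'iwkjm'.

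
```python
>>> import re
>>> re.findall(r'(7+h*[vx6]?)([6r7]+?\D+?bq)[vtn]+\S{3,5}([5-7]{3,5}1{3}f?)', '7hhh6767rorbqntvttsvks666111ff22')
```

[('7hhh6', '767rorbq', '666111f')]

Pattern: one or more of the literal '7', then zero or more of the literal 'h', then optionally one of [vx6] (captured); then one or more of one of [6r7] (lazy), then one or more of a non-digit (lazy), then the literal 'bq' (captured); then one or more of one of [vtn], then 3 to 5 of a non-whitespace character; then 3 to 5 of a character in [5-7], then exactly 3 of a literal '1', then optionally the literal 'f' (captured).
`findall` packs the 3 group values into a tuple for every match.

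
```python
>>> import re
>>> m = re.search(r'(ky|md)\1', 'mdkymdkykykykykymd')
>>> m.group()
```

'kyky'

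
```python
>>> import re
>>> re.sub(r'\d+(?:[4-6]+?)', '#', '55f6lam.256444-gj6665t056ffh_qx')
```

Pattern: one or more of a digit; then one or more of a character in [4-6] (lazy) (non-capturing group).
Matches: at [0:2] → '55'; at [8:14] → '256444'; at [17:21] → '6665'; at [22:25] → '056'.
Each match is replaced by '#'.

'#f6lam.#-gj#t#ffh_qx'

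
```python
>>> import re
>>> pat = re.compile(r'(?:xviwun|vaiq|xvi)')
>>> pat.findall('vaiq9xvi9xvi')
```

`findall` yields the raw match text (3 of them) because the pattern has no groups.

['vaiq', 'xvi', 'xvi']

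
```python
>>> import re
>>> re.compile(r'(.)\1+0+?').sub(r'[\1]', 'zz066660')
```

'[z][6]'

`\1` is not a pattern — it's the concrete string captured by group 1, re-applied verbatim.
Each match is replaced using the text its own group 1 captured.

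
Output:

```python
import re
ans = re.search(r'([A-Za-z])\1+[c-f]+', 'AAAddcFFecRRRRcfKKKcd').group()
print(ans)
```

`\1` has to match the exact text group 1 already captured.
The match spans [0:6] → 'AAAddc'.

AAAddc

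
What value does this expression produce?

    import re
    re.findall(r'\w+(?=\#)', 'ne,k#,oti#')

['k', 'oti']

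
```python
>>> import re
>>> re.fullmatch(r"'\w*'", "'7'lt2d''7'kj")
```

None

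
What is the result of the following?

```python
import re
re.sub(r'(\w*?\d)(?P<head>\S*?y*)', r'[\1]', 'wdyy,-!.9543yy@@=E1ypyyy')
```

Lazy quantifiers expand one character at a time until the remainder of the pattern can match.
The replacement refers to a captured group, so each match is rewritten using its own captured text.

'wdyy,-!.[9][5][4][3]@@=[E1]pyyy'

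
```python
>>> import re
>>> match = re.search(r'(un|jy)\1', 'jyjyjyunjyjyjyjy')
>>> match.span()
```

The backreference `\1` re-matches whatever the first group consumed, character for character.
`re.search` tries every starting position until one works.
The match spans [0:4] → 'jyjy'.
Captured: group 1 = 'jy'.

(0, 4)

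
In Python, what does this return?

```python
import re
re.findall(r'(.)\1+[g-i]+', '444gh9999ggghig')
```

['4', '9']

`\1` has to match the exact text group 1 already captured.
Scanning left to right: at [0:5] match '444gh', group 1 = '4'; at [5:15] match '9999ggghig', group 1 = '9'.
One capturing group, so `findall` returns just the captured substring from each match — 2 in all.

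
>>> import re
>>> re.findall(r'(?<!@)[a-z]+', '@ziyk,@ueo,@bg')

['iyk', 'eo', 'g']

A negative assertion filters positions out without eating any characters.
Matches: at [2:5] → 'iyk'; at [8:10] → 'eo'; at [13:14] → 'g'.
`findall` yields the raw match text (3 of them) because the pattern has no groups.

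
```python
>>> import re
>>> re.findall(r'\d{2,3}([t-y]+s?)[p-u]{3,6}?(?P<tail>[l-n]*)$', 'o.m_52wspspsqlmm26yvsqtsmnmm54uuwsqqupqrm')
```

The pattern matches 2 to 3 of a digit; then one or more of a character in [t-y], then optionally the literal 's' (captured); then 3 to 6 of a character in [p-u] (lazy); then zero or more of a character in [l-n] (captured as 'tail'); then anchored at the end.
Walking the string: at [28:41] match '54uuwsqqupqrm', groups = ('uuws', 'm').
Multiple groups make `findall` return tuples — one 2-tuple for the one match.

[('uuws', 'm')]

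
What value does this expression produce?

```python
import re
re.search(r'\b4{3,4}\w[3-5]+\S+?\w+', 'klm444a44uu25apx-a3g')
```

Pattern: a word boundary (`\b`, zero-width); then 3 to 4 of the literal '4', then a word character; then one or more of a character in [3-5], then one or more of a non-whitespace character (lazy), then one or more of a word character.
Unlike `match`, `search` isn't anchored — it looks for the pattern anywhere in the string.
Here no position works, so the call returns None.

None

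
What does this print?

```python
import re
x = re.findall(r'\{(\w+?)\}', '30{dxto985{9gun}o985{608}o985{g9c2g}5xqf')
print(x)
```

['9gun', '608', 'g9c2g']

With a single group, `findall` returns only what that group captured — 3 items.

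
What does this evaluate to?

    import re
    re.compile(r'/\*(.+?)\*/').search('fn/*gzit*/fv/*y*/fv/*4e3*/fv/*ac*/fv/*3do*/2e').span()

(2, 10)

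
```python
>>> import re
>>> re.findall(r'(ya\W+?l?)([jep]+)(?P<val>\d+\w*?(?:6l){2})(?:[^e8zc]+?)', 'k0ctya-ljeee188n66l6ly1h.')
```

[('ya-l', 'jeee', '188n66l6l')]

Pattern: the literal 'ya', then one or more of a non-word character (lazy), then optionally the literal 'l' (captured); then one or more of one of [jep] (captured); then one or more of a digit, then zero or more of a word character (lazy), then the literal '6l' repeated 2 times (captured as 'val'); then one or more of any character except [e8zc] (lazy) (non-capturing group).
Walking the string: at [4:22] match 'ya-ljeee188n66l6ly', groups = ('ya-l', 'jeee', '188n66l6l').
With 3 capturing groups, `findall` returns a 3-tuple per match.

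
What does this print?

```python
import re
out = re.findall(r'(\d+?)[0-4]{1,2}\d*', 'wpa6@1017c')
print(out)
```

Pattern: one or more of a digit (lazy) (captured); then 1 to 2 of a character in [0-4], then zero or more of a digit.
Lazy quantifiers expand one character at a time until the remainder of the pattern can match.
Walking the string: at [5:9] match '1017', group 1 = '1'.
With a single group, `findall` returns only what that group captured — 1 item.

['1']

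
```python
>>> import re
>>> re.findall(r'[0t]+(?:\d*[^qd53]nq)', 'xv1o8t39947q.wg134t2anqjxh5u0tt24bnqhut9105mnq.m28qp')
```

This matches one or more of one of [0t]; then zero or more of a digit, then any character except [qd53], then the literal 'nq' (non-capturing group).
Since nothing is captured, `findall` lists the 3 matched substrings directly.

['t2anq', '0tt24bnq', 't9105mnq']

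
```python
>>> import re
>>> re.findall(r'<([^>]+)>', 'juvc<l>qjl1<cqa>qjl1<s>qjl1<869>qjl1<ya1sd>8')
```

['l', 'cqa', 's', '869', 'ya1sd']

One capturing group, so `findall` returns just the captured substring from each match — 5 in all.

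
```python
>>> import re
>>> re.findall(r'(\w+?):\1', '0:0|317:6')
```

['0']

After group 1 captures some text, `\1` only succeeds where that same text appears again.
Walking the string: at [0:3] match '0:0', group 1 = '0'.
Because there's exactly one group, `findall` drops the full match and keeps group 1 from the one hit.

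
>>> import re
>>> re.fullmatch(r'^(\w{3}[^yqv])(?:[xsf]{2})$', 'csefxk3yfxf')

This matches anchored at the start of the string; then exactly 3 of a word character, then any character except [yqv] (captured); then exactly 2 of one of [xsf] (non-capturing group); then anchored at the end.
`fullmatch` succeeds only if the pattern covers the string from start to end.
Here there's no way to consume every character, so the call returns None.

None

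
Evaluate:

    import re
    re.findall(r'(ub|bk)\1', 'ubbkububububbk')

['ub', 'ub']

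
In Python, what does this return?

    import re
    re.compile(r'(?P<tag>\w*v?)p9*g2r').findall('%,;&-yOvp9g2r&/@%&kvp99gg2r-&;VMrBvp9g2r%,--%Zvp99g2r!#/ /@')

['yOv', 'VMrBv', 'Zv']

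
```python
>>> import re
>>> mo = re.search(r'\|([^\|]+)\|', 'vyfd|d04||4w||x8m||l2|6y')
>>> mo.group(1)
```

'd04'

The match spans [4:9] → '|d04|'.
Captured: group 1 = 'd04'.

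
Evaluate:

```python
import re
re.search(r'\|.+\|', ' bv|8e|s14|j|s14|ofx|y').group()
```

'|8e|s14|j|s14|ofx|'

Unlike `match`, `search` isn't anchored — it looks for the pattern anywhere in the string.
The match spans [3:21] → '|8e|s14|j|s14|ofx|'.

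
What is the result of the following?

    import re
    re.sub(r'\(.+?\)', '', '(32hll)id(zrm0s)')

'id'

Lazy quantifiers expand one character at a time until the remainder of the pattern can match.
Matches: at [0:7] → '(32hll)'; at [9:16] → '(zrm0s)'.
`sub` substitutes '' at each match site.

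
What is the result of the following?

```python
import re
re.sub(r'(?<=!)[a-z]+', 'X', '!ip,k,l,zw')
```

Lookahead/lookbehind check context without consuming it, so the matched span excludes the asserted characters.
Every occurrence is swapped for 'X'.

'!X,k,l,zw'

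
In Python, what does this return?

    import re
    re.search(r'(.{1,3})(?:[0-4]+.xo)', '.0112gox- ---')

The pattern matches 1 to 3 of any character (captured); then one or more of a character in [0-4], then any character, then the literal 'xo' (non-capturing group).
`re.search` tries every starting position until one works.
Here nothing in the string fits, so the call returns None.

None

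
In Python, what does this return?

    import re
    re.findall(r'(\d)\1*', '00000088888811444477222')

After group 1 captures some text, `\1` only succeeds where that same text appears again.
Walking the string: at [0:6] match '000000', group 1 = '0'; at [6:12] match '888888', group 1 = '8'; at [12:14] match '11', group 1 = '1'; at [14:18] match '4444', group 1 = '4'; at [18:20] match '77', group 1 = '7'; ….
`findall` collects group 1 from each match (6 total).

['0', '8', '1', '4', '7', '2']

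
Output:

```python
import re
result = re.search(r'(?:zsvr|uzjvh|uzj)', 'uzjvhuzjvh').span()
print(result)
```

Branches in `(...|...)` are attempted left-to-right; the first branch that allows the whole pattern to succeed is taken.
Unlike `match`, `search` isn't anchored — it looks for the pattern anywhere in the string.
The match spans [0:5] → 'uzjvh'.

(0, 5)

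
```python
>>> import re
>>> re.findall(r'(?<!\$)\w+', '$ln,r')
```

`(?!…)`/`(?<!…)` only lets a position through if the neighbouring text does NOT match; no characters are consumed.
Matches: at [2:3] → 'n'; at [4:5] → 'r'.
`findall` yields the raw match text (2 of them) because the pattern has no groups.

['n', 'r']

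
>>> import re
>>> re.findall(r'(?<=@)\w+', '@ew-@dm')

['ew', 'dm']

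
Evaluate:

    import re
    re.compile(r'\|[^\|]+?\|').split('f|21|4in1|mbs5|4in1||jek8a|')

['f', '4in1', '4in1|', '']

Matches to split on: at [1:5] → '|21|'; at [9:15] → '|mbs5|'; at [20:27] → '|jek8a|'.
Splitting on the pattern gives 4 pieces.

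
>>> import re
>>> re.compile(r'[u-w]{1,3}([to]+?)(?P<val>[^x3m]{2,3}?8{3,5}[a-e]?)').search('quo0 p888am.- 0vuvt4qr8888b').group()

This matches 1 to 3 of a character in [u-w]; then one or more of one of [to] (lazy) (captured); then 2 to 3 of any character except [x3m] (lazy), then 3 to 5 of the literal '8', then optionally a character in [a-e] (captured as 'val').
`re.search` tries every starting position until one works.
The match spans [1:10] → 'uo0 p888a'.
Captured: group 1 = 'o', group 2 = '0 p888a'.

'uo0 p888a'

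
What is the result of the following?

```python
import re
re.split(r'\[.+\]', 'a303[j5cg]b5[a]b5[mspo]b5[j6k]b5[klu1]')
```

['a303', '']

Each match becomes a cut point; 2 segments remain.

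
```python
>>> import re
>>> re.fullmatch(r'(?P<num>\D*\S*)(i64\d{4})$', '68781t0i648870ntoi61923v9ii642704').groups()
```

('68781t0i648870ntoi61923v9i', 'i642704')

The match spans [0:33] → '68781t0i648870ntoi61923v9ii642704'.
Captured: group 1 = '68781t0i648870ntoi61923v9i', group 2 = 'i642704'.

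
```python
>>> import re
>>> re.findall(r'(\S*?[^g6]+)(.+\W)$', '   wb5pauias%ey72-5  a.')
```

[('   wb5pauias%ey72-5  ', 'a.')]

Pattern: zero or more of a non-whitespace character (lazy), then one or more of any character except [g6] (captured); then one or more of any character, then a non-word character (captured); then anchored at the end.
Scanning left to right: at [0:23] match '   wb5pauias%ey72-5  a.', groups = ('   wb5pauias%ey72-5  ', 'a.').
2 groups means the one result is a tuple of 2 captured strings — 1 here.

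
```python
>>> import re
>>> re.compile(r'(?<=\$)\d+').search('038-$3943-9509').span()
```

(5, 9)

Lookahead/lookbehind check context without consuming it, so the matched span excludes the asserted characters.
Unlike `match`, `search` isn't anchored — it looks for the pattern anywhere in the string.
The match spans [5:9] → '3943'.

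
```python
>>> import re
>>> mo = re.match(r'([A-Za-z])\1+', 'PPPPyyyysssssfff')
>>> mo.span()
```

(0, 4)

`match` is anchored at position 0; if the pattern doesn't fit there, it returns None.
The match spans [0:4] → 'PPPP'.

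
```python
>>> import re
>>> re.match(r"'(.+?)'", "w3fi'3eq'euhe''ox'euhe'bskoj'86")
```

None

With `match`, the pattern is implicitly anchored at the beginning.
Here position 0 doesn't satisfy it, so the call returns None.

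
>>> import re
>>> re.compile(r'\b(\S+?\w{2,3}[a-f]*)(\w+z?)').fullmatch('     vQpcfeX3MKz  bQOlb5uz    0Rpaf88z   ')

The pattern matches a word boundary (`\b`, zero-width); then one or more of a non-whitespace character (lazy), then 2 to 3 of a word character, then zero or more of a character in [a-f] (captured); then one or more of a word character, then optionally a literal 'z' (captured).
`fullmatch` succeeds only if the pattern covers the string from start to end.
Here the pattern can't cover the whole string, so the call returns None.

None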